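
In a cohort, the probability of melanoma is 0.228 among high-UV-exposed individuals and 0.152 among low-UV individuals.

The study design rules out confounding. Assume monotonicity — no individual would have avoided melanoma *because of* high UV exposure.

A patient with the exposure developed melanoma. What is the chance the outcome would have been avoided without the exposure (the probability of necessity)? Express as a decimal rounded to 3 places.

Let p₁ = 0.228, p₀ = 0.152.
Under exogeneity and monotonicity, PN = (p₁ − p₀) / p₁.
PN = (0.228 − 0.152) / 0.228 = 0.076 / 0.228 ≈ 0.3333

PN ≈ 0.333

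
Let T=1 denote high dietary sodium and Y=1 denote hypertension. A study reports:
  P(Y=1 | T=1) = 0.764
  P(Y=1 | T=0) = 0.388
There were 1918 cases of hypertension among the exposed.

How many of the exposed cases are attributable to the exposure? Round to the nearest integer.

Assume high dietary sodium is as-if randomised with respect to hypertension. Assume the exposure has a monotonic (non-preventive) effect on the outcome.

Let p₁ = 0.764, p₀ = 0.388.
PN = (p₁ − p₀)/p₁ = (0.764 − 0.388) / 0.764 ≈ 0.49215.
Attributable cases ≈ PN × (exposed cases) = 0.49215 × 1918 ≈ 943.94.

about 944 cases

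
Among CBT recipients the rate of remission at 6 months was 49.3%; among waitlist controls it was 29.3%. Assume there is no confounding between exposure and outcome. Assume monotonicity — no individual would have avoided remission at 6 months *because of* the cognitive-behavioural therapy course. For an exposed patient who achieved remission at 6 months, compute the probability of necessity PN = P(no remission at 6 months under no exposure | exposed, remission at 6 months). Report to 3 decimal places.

PN ≈ 0.406

p₁ = 0.493, p₀ = 0.293.
Under exogeneity and monotonicity, PN = (p₁ − p₀) / p₁.
PN = (0.493 − 0.293) / 0.493 = 0.2 / 0.493 ≈ 0.4057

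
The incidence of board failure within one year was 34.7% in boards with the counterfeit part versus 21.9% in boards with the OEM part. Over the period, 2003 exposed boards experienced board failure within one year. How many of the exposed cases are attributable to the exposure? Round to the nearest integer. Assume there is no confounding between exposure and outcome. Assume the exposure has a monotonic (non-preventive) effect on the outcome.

p₁ = 0.347, p₀ = 0.219.
PN = (p₁ − p₀)/p₁ = (0.347 − 0.219) / 0.347 ≈ 0.36888.
Attributable cases ≈ PN × (exposed cases) = 0.36888 × 2003 ≈ 738.86.

about 739 cases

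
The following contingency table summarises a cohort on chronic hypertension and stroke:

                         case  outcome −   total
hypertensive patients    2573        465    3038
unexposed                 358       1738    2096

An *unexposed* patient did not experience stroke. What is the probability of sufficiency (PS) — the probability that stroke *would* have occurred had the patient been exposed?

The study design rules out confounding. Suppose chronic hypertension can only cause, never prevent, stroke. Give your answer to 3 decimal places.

PS ≈ 0.815

p₁ = P(outcome | exposed) = 2573/3038 = 0.84694
p₀ = P(outcome | unexposed) = 358/2096 = 0.1708
Under exogeneity and monotonicity, PS = (p₁ − p₀)/(1 − p₀).
PS = (0.84694 − 0.1708) / 0.8292 ≈ 0.8154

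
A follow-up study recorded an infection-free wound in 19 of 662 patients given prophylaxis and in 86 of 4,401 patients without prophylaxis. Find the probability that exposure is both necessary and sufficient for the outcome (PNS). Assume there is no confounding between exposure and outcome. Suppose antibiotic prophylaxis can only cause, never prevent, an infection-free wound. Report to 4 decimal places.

p₁ = P(outcome | exposed) = 19/662 = 0.028701
p₀ = P(outcome | unexposed) = 86/4401 = 0.019541
Under exogeneity and monotonicity, PNS = p₁ − p₀.
PNS = 0.028701 − 0.019541 = 0.0091599

PNS ≈ 0.0092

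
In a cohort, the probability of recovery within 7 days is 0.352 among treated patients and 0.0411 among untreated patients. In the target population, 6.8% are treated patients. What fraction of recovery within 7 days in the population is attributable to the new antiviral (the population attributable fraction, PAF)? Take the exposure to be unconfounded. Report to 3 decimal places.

Let p₁ = 0.352, p₀ = 0.0411.
Overall risk P(Y=1) = π·p₁ + (1−π)·p₀ = 0.068×0.352 + 0.932×0.0411 = 0.062241.
Under exogeneity, PAF = [P(Y=1) − p₀] / P(Y=1).
PAF = (0.062241 − 0.0411) / 0.062241 ≈ 0.3397

PAF ≈ 0.340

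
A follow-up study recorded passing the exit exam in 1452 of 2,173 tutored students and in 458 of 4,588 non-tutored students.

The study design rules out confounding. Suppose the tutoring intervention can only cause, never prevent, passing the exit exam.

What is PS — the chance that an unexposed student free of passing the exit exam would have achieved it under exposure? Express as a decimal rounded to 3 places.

PS ≈ 0.631

p₁ = P(outcome | exposed) = 1452/2173 = 0.6682
p₀ = P(outcome | unexposed) = 458/4588 = 0.099826
Under exogeneity and monotonicity, PS = (p₁ − p₀) / (1 − p₀).
PS = (0.6682 − 0.099826) / (1 − 0.099826) = 0.56838 / 0.90017 ≈ 0.6314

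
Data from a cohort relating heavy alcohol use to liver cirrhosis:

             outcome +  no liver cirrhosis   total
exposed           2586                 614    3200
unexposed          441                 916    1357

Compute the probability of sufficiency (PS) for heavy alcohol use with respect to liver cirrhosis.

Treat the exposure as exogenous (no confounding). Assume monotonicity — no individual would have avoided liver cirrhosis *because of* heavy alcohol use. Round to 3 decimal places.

PS ≈ 0.716

p₁ = P(outcome | exposed) = 2586/3200 = 0.80812
p₀ = P(outcome | unexposed) = 441/1357 = 0.32498
Under exogeneity and monotonicity, PS = (p₁ − p₀) / (1 − p₀).
PS = (0.80812 − 0.32498) / (1 − 0.32498) = 0.48314 / 0.67502 ≈ 0.7157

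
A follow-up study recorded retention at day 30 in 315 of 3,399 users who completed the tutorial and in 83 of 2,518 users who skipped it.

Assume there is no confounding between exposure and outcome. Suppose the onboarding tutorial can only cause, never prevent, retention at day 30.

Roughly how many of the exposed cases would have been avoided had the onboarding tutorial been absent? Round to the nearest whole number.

about 203 cases

p₁ = P(outcome | exposed) = 315/3399 = 0.092674
p₀ = P(outcome | unexposed) = 83/2518 = 0.032963
PN = (p₁ − p₀)/p₁ = (0.092674 − 0.032963) / 0.092674 ≈ 0.64432.
Attributable cases ≈ PN × (exposed cases) = 0.64432 × 315 ≈ 202.96.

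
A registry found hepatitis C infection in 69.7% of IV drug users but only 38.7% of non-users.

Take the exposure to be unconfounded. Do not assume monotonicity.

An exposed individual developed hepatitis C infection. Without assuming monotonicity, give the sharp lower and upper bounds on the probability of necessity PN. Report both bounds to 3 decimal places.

0.445 ≤ PN ≤ 0.879

p₁ = 0.697, p₀ = 0.387.
Under exogeneity alone the bounds on PN are max{0,(p₁−p₀)/p₁} ≤ PN ≤ min{1,(1−p₀)/p₁}.
  lower = (p₁ − p₀)/p₁ = 0.31 / 0.697 ≈ 0.4448
  upper = min{1, (1 − p₀)/p₁} = 0.613 / 0.697 ≈ 0.8795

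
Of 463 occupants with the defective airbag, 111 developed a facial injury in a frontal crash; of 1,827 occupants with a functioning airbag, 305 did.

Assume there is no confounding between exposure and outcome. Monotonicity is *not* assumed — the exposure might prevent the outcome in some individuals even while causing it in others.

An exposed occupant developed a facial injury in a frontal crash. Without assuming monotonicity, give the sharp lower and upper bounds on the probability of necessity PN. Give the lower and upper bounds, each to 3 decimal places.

0.304 ≤ PN ≤ 1.000

p₁ = P(outcome | exposed) = 111/463 = 0.23974
p₀ = P(outcome | unexposed) = 305/1827 = 0.16694
Under exogeneity alone the bounds on PN are max{0,(p₁−p₀)/p₁} ≤ PN ≤ min{1,(1−p₀)/p₁}.
  lower = (p₁ − p₀)/p₁ = 0.0728 / 0.23974 ≈ 0.3037
  upper = min{1, (1 − p₀)/p₁} = 0.83306 / 0.23974 ≈ 3.4748 → capped at 1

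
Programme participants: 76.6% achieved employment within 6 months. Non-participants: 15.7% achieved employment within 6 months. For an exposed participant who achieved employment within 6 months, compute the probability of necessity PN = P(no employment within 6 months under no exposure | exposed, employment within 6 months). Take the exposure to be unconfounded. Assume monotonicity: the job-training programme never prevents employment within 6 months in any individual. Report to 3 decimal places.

PN ≈ 0.795

p₁ = 0.766, p₀ = 0.157.
Under exogeneity and monotonicity, PN = (p₁ − p₀) / p₁.
PN = (0.766 − 0.157) / 0.766 = 0.609 / 0.766 ≈ 0.7950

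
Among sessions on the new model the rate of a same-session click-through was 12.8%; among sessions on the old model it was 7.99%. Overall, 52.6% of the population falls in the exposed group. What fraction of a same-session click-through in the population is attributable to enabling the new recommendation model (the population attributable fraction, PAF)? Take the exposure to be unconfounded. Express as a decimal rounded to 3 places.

p₁ = 0.128, p₀ = 0.0799.
Overall risk P(Y=1) = π·p₁ + (1−π)·p₀ = 0.526×0.128 + 0.474×0.0799 = 0.1052.
Under exogeneity, PAF = [P(Y=1) − p₀] / P(Y=1).
PAF = (0.1052 − 0.0799) / 0.1052 ≈ 0.2405

PAF ≈ 0.240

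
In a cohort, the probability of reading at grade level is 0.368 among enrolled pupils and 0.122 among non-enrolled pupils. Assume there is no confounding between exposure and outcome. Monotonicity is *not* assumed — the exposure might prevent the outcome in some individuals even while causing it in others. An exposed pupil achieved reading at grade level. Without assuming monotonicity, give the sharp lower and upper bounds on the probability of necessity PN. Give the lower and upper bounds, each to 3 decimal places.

Let p₁ = 0.368, p₀ = 0.122.
Under exogeneity alone the bounds on PN are max{0,(p₁−p₀)/p₁} ≤ PN ≤ min{1,(1−p₀)/p₁}.
  lower = (p₁ − p₀)/p₁ = 0.246 / 0.368 ≈ 0.6685
  upper = min{1, (1 − p₀)/p₁} = 0.878 / 0.368 ≈ 2.3859 → capped at 1

0.668 ≤ PN ≤ 1.000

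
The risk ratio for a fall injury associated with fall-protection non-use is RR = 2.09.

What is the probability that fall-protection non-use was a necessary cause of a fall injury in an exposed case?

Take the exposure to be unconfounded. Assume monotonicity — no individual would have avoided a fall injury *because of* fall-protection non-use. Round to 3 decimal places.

Under exogeneity and monotonicity, PN = (RR − 1) / RR = 1 − 1/RR.
PN = (2.09 − 1) / 2.09 = 1.09 / 2.09 ≈ 0.5215

PN ≈ 0.522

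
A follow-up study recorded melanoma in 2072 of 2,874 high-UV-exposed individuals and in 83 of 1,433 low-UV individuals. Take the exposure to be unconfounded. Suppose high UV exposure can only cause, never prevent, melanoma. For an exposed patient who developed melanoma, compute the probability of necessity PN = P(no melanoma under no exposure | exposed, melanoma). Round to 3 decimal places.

p₁ = P(outcome | exposed) = 2072/2874 = 0.72095
p₀ = P(outcome | unexposed) = 83/1433 = 0.05792
Under exogeneity and monotonicity, PN = (p₁ − p₀) / p₁.
PN = (0.72095 − 0.05792) / 0.72095 = 0.66303 / 0.72095 ≈ 0.9197

PN ≈ 0.920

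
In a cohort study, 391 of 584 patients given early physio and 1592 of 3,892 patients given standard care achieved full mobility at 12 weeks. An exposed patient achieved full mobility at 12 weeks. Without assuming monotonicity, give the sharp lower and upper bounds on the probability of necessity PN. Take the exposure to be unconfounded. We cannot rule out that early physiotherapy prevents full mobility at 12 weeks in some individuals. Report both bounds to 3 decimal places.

0.389 ≤ PN ≤ 0.883

p₁ = P(outcome | exposed) = 391/584 = 0.66952
p₀ = P(outcome | unexposed) = 1592/3892 = 0.40904
Under exogeneity alone the bounds on PN are max{0,(p₁−p₀)/p₁} ≤ PN ≤ min{1,(1−p₀)/p₁}.
  lower = (p₁ − p₀)/p₁ = 0.26048 / 0.66952 ≈ 0.3890
  upper = min{1, (1 − p₀)/p₁} = 0.59096 / 0.66952 ≈ 0.8827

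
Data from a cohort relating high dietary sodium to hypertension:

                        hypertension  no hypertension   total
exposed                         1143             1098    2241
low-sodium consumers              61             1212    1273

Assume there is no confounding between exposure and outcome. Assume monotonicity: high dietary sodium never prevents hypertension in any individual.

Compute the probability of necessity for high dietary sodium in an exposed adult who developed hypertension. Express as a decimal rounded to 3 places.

p₁ = P(outcome | exposed) = 1143/2241 = 0.51004
p₀ = P(outcome | unexposed) = 61/1273 = 0.047918
Under exogeneity and monotonicity, PN = (p₁ − p₀)/p₁.
PN = (0.51004 − 0.047918) / 0.51004 ≈ 0.9060

PN ≈ 0.906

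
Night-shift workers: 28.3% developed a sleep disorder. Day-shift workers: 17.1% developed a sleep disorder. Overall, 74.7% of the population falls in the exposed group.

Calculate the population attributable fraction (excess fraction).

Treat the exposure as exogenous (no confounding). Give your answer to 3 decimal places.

p₁ = 0.283, p₀ = 0.171.
Overall risk P(Y=1) = π·p₁ + (1−π)·p₀ = 0.747×0.283 + 0.253×0.171 = 0.25466.
Under exogeneity, PAF = [P(Y=1) − p₀] / P(Y=1).
PAF = (0.25466 − 0.171) / 0.25466 ≈ 0.3285

PAF ≈ 0.329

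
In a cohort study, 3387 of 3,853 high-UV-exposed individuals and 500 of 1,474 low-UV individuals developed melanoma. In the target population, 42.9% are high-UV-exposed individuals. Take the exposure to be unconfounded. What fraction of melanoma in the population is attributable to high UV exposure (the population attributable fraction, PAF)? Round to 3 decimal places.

PAF ≈ 0.406

p₁ = P(outcome | exposed) = 3387/3853 = 0.87906
p₀ = P(outcome | unexposed) = 500/1474 = 0.33921
Overall risk P(Y=1) = π·p₁ + (1−π)·p₀ = 0.429×0.87906 + 0.571×0.33921 = 0.57081.
Under exogeneity, PAF = [P(Y=1) − p₀] / P(Y=1).
PAF = (0.57081 − 0.33921) / 0.57081 ≈ 0.4057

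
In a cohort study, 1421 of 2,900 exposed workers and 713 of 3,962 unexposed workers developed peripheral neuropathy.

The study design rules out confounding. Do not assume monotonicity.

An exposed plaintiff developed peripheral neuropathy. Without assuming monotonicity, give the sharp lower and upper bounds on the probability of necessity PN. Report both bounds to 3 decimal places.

p₁ = P(outcome | exposed) = 1421/2900 = 0.49
p₀ = P(outcome | unexposed) = 713/3962 = 0.17996
Under exogeneity alone the bounds on PN are max{0,(p₁−p₀)/p₁} ≤ PN ≤ min{1,(1−p₀)/p₁}.
  lower = (p₁ − p₀)/p₁ = 0.31004 / 0.49 ≈ 0.6327
  upper = min{1, (1 − p₀)/p₁} = 0.82004 / 0.49 ≈ 1.6736 → capped at 1

0.633 ≤ PN ≤ 1.000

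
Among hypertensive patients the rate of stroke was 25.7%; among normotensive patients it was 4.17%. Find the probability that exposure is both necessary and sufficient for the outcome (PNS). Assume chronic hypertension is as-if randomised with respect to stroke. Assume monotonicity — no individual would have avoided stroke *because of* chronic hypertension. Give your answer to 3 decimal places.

p₁ = 0.257, p₀ = 0.0417.
Under exogeneity and monotonicity, PNS = p₁ − p₀.
PNS = 0.257 − 0.0417 = 0.2153

PNS ≈ 0.215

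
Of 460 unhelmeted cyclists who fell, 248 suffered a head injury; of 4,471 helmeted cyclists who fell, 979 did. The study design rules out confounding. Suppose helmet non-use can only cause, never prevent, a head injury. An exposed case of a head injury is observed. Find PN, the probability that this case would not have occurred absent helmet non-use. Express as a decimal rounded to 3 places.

PN ≈ 0.594

p₁ = P(outcome | exposed) = 248/460 = 0.53913
p₀ = P(outcome | unexposed) = 979/4471 = 0.21897
Under exogeneity and monotonicity, PN = (p₁ − p₀) / p₁.
PN = (0.53913 − 0.21897) / 0.53913 = 0.32016 / 0.53913 ≈ 0.5939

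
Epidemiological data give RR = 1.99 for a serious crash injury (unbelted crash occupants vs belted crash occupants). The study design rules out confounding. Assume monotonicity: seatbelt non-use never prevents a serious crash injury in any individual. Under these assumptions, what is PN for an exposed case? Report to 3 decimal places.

Under exogeneity and monotonicity, PN = (RR − 1) / RR = 1 − 1/RR.
PN = (1.99 − 1) / 1.99 = 0.99 / 1.99 ≈ 0.4975

PN ≈ 0.497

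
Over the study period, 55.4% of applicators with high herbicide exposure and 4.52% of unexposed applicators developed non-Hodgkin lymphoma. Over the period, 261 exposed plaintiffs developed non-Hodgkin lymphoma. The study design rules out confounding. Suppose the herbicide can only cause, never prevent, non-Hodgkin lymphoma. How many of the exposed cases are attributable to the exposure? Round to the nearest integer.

p₁ = 0.554, p₀ = 0.0452.
PN = (p₁ − p₀)/p₁ = (0.554 − 0.0452) / 0.554 ≈ 0.91841.
Attributable cases ≈ PN × (exposed cases) = 0.91841 × 261 ≈ 239.71.

about 240 cases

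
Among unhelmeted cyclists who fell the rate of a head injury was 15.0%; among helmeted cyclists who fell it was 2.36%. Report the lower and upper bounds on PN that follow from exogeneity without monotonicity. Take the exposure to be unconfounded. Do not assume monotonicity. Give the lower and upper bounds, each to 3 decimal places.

0.843 ≤ PN ≤ 1.000

p₁ = 0.15, p₀ = 0.0236.
Under exogeneity alone the bounds on PN are max{0,(p₁−p₀)/p₁} ≤ PN ≤ min{1,(1−p₀)/p₁}.
  lower = (p₁ − p₀)/p₁ = 0.1264 / 0.15 ≈ 0.8427
  upper = min{1, (1 − p₀)/p₁} = 0.9764 / 0.15 ≈ 6.5093 → capped at 1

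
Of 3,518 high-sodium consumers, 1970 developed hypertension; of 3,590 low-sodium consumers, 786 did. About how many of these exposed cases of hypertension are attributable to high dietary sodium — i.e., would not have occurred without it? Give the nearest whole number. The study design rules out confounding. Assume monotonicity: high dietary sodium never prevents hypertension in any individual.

about 1200 cases

p₁ = P(outcome | exposed) = 1970/3518 = 0.55998
p₀ = P(outcome | unexposed) = 786/3590 = 0.21894
PN = (p₁ − p₀)/p₁ = (0.55998 − 0.21894) / 0.55998 ≈ 0.60902.
Attributable cases ≈ PN × (exposed cases) = 0.60902 × 1970 ≈ 1199.76.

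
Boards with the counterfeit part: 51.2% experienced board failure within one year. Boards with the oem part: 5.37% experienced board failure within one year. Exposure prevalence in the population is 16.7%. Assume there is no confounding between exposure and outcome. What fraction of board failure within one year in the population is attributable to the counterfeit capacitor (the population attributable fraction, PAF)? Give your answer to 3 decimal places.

p₁ = 0.512, p₀ = 0.0537.
Overall risk P(Y=1) = π·p₁ + (1−π)·p₀ = 0.167×0.512 + 0.833×0.0537 = 0.13024.
Under exogeneity, PAF = [P(Y=1) − p₀] / P(Y=1).
PAF = (0.13024 − 0.0537) / 0.13024 ≈ 0.5877

PAF ≈ 0.588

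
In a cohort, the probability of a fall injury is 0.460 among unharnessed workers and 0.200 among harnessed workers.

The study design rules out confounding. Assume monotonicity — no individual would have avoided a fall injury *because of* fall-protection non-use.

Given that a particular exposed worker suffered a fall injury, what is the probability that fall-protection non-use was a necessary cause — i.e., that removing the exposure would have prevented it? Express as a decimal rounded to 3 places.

Let p₁ = 0.46, p₀ = 0.2.
Under exogeneity and monotonicity, PN = (p₁ − p₀) / p₁.
PN = (0.46 − 0.2) / 0.46 = 0.26 / 0.46 ≈ 0.5652

PN ≈ 0.565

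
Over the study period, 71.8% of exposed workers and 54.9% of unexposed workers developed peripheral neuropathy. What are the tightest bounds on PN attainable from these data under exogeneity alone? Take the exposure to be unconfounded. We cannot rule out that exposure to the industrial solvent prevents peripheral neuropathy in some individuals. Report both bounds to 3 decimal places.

p₁ = 0.718, p₀ = 0.549.
Under exogeneity alone the bounds on PN are max{0,(p₁−p₀)/p₁} ≤ PN ≤ min{1,(1−p₀)/p₁}.
  lower = (p₁ − p₀)/p₁ = 0.169 / 0.718 ≈ 0.2354
  upper = min{1, (1 − p₀)/p₁} = 0.451 / 0.718 ≈ 0.6281

0.235 ≤ PN ≤ 0.628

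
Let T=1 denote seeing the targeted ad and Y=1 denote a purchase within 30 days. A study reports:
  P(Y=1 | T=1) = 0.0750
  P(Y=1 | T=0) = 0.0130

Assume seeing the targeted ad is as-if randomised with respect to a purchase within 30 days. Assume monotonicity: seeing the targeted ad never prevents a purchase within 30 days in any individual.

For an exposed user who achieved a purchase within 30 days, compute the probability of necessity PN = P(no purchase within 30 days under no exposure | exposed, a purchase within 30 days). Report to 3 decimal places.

PN ≈ 0.827

Let p₁ = 0.075, p₀ = 0.013.
Under exogeneity and monotonicity, PN = (p₁ − p₀) / p₁.
PN = (0.075 − 0.013) / 0.075 = 0.062 / 0.075 ≈ 0.8267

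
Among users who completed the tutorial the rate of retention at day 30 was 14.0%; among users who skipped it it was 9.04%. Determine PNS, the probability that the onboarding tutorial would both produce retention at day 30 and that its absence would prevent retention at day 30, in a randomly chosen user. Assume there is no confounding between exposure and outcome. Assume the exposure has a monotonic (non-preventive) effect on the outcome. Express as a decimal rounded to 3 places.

PNS ≈ 0.050

p₁ = 0.14, p₀ = 0.0904.
Under exogeneity and monotonicity, PNS = p₁ − p₀.
PNS = 0.14 − 0.0904 = 0.0496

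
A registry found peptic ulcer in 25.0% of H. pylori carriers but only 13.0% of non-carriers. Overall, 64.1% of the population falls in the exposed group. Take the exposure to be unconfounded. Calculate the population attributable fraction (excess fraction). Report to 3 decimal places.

p₁ = 0.25, p₀ = 0.13.
Overall risk P(Y=1) = π·p₁ + (1−π)·p₀ = 0.641×0.25 + 0.359×0.13 = 0.20692.
Under exogeneity, PAF = [P(Y=1) − p₀] / P(Y=1).
PAF = (0.20692 − 0.13) / 0.20692 ≈ 0.3717

PAF ≈ 0.372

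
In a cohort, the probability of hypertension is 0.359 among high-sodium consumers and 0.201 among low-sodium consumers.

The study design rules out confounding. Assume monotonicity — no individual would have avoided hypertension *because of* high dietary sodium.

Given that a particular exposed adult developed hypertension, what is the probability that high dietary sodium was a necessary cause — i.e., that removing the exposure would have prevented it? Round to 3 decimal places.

Let p₁ = 0.359, p₀ = 0.201.
Under exogeneity and monotonicity, PN = (p₁ − p₀) / p₁.
PN = (0.359 − 0.201) / 0.359 = 0.158 / 0.359 ≈ 0.4401

PN ≈ 0.440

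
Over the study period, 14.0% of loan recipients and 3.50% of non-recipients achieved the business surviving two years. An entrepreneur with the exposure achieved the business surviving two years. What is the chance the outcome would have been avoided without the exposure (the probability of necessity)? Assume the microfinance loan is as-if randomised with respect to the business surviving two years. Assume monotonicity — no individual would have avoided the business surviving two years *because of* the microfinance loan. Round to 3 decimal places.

p₁ = 0.14, p₀ = 0.035.
Under exogeneity and monotonicity, PN = (p₁ − p₀) / p₁.
PN = (0.14 − 0.035) / 0.14 = 0.105 / 0.14 ≈ 0.7500

PN ≈ 0.750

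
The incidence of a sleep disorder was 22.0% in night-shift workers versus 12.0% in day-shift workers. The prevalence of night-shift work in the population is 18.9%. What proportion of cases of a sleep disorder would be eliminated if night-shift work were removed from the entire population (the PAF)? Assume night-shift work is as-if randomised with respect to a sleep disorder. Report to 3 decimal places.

PAF ≈ 0.136

p₁ = 0.22, p₀ = 0.12.
Overall risk P(Y=1) = π·p₁ + (1−π)·p₀ = 0.189×0.22 + 0.811×0.12 = 0.1389.
Under exogeneity, PAF = [P(Y=1) − p₀] / P(Y=1).
PAF = (0.1389 − 0.12) / 0.1389 ≈ 0.1361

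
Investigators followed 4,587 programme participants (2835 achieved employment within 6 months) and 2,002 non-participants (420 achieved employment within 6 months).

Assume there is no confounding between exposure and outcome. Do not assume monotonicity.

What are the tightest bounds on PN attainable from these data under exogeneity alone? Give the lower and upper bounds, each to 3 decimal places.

p₁ = P(outcome | exposed) = 2835/4587 = 0.61805
p₀ = P(outcome | unexposed) = 420/2002 = 0.20979
Under exogeneity alone the bounds on PN are max{0,(p₁−p₀)/p₁} ≤ PN ≤ min{1,(1−p₀)/p₁}.
  lower = (p₁ − p₀)/p₁ = 0.40826 / 0.61805 ≈ 0.6606
  upper = min{1, (1 − p₀)/p₁} = 0.79021 / 0.61805 ≈ 1.2786 → capped at 1

0.661 ≤ PN ≤ 1.000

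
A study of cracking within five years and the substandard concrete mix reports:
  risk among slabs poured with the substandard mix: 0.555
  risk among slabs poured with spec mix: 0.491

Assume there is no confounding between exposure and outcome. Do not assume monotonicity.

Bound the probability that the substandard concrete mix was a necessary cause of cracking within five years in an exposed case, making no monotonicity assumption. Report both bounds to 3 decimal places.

Let p₁ = 0.555, p₀ = 0.491.
Under exogeneity alone the bounds on PN are max{0,(p₁−p₀)/p₁} ≤ PN ≤ min{1,(1−p₀)/p₁}.
  lower = (p₁ − p₀)/p₁ = 0.064 / 0.555 ≈ 0.1153
  upper = min{1, (1 − p₀)/p₁} = 0.509 / 0.555 ≈ 0.9171

0.115 ≤ PN ≤ 0.917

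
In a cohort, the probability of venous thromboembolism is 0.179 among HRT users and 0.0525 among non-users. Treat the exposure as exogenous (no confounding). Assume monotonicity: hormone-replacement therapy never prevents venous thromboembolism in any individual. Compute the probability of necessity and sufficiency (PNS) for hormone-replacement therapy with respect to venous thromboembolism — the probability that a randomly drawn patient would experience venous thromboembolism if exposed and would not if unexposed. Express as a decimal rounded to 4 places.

PNS ≈ 0.1265

Let p₁ = 0.179, p₀ = 0.0525.
Under exogeneity and monotonicity, PNS = p₁ − p₀.
PNS = 0.179 − 0.0525 = 0.1265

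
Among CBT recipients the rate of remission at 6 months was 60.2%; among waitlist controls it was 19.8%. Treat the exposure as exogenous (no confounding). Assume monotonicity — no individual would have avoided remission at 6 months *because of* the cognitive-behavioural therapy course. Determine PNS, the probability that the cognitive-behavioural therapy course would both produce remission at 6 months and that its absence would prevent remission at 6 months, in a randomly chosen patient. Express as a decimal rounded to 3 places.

PNS ≈ 0.404

p₁ = 0.602, p₀ = 0.198.
Under exogeneity and monotonicity, PNS = p₁ − p₀.
PNS = 0.602 − 0.198 = 0.404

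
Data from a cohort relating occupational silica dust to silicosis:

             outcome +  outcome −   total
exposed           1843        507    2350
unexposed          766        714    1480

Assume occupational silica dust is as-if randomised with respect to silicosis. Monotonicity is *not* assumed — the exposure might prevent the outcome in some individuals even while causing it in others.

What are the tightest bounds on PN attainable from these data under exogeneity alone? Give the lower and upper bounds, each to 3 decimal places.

p₁ = P(outcome | exposed) = 1843/2350 = 0.78426
p₀ = P(outcome | unexposed) = 766/1480 = 0.51757
Under exogeneity alone the bounds on PN are max{0,(p₁−p₀)/p₁} ≤ PN ≤ min{1,(1−p₀)/p₁}.
  lower = (p₁ − p₀)/p₁ = 0.26669 / 0.78426 ≈ 0.3401
  upper = min{1, (1 − p₀)/p₁} = 0.48243 / 0.78426 ≈ 0.6151

0.340 ≤ PN ≤ 0.615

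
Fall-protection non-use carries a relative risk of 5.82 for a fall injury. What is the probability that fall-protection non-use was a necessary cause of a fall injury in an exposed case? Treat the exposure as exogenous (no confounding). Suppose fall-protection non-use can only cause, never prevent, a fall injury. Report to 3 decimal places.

Under exogeneity and monotonicity, PN = (RR − 1) / RR = 1 − 1/RR.
PN = (5.82 − 1) / 5.82 = 4.82 / 5.82 ≈ 0.8282

PN ≈ 0.828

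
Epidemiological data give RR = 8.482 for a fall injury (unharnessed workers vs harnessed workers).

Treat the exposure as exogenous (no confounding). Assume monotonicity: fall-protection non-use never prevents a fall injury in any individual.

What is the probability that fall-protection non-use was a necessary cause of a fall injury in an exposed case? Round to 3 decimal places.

PN ≈ 0.882

Under exogeneity and monotonicity, PN = (RR − 1) / RR = 1 − 1/RR.
PN = (8.482 − 1) / 8.482 = 7.482 / 8.482 ≈ 0.8821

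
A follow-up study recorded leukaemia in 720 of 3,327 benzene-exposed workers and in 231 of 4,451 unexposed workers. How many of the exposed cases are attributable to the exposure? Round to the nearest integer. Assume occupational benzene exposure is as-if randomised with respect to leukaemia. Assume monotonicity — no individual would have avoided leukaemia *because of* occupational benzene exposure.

about 547 cases

p₁ = P(outcome | exposed) = 720/3327 = 0.21641
p₀ = P(outcome | unexposed) = 231/4451 = 0.051898
PN = (p₁ − p₀)/p₁ = (0.21641 − 0.051898) / 0.21641 ≈ 0.76019.
Attributable cases ≈ PN × (exposed cases) = 0.76019 × 720 ≈ 547.33.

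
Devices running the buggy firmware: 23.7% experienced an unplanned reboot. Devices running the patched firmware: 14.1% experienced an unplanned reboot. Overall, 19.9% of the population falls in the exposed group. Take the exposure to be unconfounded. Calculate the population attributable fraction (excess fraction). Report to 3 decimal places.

p₁ = 0.237, p₀ = 0.141.
Overall risk P(Y=1) = π·p₁ + (1−π)·p₀ = 0.199×0.237 + 0.801×0.141 = 0.1601.
Under exogeneity, PAF = [P(Y=1) − p₀] / P(Y=1).
PAF = (0.1601 − 0.141) / 0.1601 ≈ 0.1193

PAF ≈ 0.119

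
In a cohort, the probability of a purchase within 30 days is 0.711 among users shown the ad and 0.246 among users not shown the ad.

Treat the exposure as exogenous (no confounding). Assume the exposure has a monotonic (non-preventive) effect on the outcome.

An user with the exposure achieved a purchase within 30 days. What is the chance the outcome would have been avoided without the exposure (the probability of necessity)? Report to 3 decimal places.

Let p₁ = 0.711, p₀ = 0.246.
Under exogeneity and monotonicity, PN = (p₁ − p₀) / p₁.
PN = (0.711 − 0.246) / 0.711 = 0.465 / 0.711 ≈ 0.6540

PN ≈ 0.654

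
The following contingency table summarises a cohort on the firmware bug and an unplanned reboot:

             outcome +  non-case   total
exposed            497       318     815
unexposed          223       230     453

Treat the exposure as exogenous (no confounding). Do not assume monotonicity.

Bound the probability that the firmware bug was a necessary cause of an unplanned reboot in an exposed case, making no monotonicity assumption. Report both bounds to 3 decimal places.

0.193 ≤ PN ≤ 0.833

p₁ = P(outcome | exposed) = 497/815 = 0.60982
p₀ = P(outcome | unexposed) = 223/453 = 0.49227
Under exogeneity alone the bounds on PN are max{0,(p₁−p₀)/p₁} ≤ PN ≤ min{1,(1−p₀)/p₁}.
  lower = (p₁ − p₀)/p₁ = 0.11754 / 0.60982 ≈ 0.1928
  upper = min{1, (1 − p₀)/p₁} = 0.50773 / 0.60982 ≈ 0.8326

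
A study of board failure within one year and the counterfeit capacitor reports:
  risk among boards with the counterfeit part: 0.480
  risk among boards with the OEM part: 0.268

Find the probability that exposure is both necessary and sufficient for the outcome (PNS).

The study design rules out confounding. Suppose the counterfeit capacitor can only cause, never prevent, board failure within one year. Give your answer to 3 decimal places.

Let p₁ = 0.48, p₀ = 0.268.
Under exogeneity and monotonicity, PNS = p₁ − p₀.
PNS = 0.48 − 0.268 = 0.212

PNS ≈ 0.212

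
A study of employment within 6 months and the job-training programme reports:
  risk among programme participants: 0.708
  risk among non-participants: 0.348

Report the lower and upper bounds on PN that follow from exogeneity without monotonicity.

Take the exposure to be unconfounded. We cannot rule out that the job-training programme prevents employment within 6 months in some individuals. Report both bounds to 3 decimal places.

Let p₁ = 0.708, p₀ = 0.348.
Under exogeneity alone the bounds on PN are max{0,(p₁−p₀)/p₁} ≤ PN ≤ min{1,(1−p₀)/p₁}.
  lower = (p₁ − p₀)/p₁ = 0.36 / 0.708 ≈ 0.5085
  upper = min{1, (1 − p₀)/p₁} = 0.652 / 0.708 ≈ 0.9209

0.508 ≤ PN ≤ 0.921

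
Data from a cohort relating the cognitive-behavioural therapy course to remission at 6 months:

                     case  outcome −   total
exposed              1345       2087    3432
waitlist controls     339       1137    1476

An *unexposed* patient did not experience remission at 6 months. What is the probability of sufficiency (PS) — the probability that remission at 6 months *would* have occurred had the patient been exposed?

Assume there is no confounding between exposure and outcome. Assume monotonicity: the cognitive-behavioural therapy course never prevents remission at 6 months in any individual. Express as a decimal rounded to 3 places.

PS ≈ 0.211

p₁ = P(outcome | exposed) = 1345/3432 = 0.3919
p₀ = P(outcome | unexposed) = 339/1476 = 0.22967
Under exogeneity and monotonicity, PS = (p₁ − p₀)/(1 − p₀).
PS = (0.3919 − 0.22967) / 0.77033 ≈ 0.2106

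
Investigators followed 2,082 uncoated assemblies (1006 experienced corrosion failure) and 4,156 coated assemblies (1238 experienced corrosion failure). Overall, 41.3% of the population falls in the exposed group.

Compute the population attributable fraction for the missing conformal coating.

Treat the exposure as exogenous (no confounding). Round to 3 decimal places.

p₁ = P(outcome | exposed) = 1006/2082 = 0.48319
p₀ = P(outcome | unexposed) = 1238/4156 = 0.29788
Overall risk P(Y=1) = π·p₁ + (1−π)·p₀ = 0.413×0.48319 + 0.587×0.29788 = 0.37441.
Under exogeneity, PAF = [P(Y=1) − p₀] / P(Y=1).
PAF = (0.37441 − 0.29788) / 0.37441 ≈ 0.2044

PAF ≈ 0.204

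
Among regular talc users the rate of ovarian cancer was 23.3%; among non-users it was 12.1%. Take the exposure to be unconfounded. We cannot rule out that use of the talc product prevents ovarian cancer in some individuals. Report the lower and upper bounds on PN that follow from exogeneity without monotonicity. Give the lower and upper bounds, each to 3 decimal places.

0.481 ≤ PN ≤ 1.000

p₁ = 0.233, p₀ = 0.121.
Under exogeneity alone the bounds on PN are max{0,(p₁−p₀)/p₁} ≤ PN ≤ min{1,(1−p₀)/p₁}.
  lower = (p₁ − p₀)/p₁ = 0.112 / 0.233 ≈ 0.4807
  upper = min{1, (1 − p₀)/p₁} = 0.879 / 0.233 ≈ 3.7725 → capped at 1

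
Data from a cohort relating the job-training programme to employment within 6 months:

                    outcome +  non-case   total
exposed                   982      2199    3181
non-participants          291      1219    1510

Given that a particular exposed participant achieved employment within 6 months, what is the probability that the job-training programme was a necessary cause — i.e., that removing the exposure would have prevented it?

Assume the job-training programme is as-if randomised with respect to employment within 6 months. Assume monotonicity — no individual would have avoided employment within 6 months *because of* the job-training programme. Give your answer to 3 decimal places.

PN ≈ 0.376

p₁ = P(outcome | exposed) = 982/3181 = 0.30871
p₀ = P(outcome | unexposed) = 291/1510 = 0.19272
Under exogeneity and monotonicity, PN = (p₁ − p₀)/p₁.
PN = (0.30871 − 0.19272) / 0.30871 ≈ 0.3757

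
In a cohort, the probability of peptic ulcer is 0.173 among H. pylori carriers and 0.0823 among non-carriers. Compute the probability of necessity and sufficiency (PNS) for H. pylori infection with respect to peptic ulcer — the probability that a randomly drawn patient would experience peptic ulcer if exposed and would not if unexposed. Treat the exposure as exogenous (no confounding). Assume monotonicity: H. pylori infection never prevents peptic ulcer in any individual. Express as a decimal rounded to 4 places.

Let p₁ = 0.173, p₀ = 0.0823.
Under exogeneity and monotonicity, PNS = p₁ − p₀.
PNS = 0.173 − 0.0823 = 0.0907

PNS ≈ 0.0907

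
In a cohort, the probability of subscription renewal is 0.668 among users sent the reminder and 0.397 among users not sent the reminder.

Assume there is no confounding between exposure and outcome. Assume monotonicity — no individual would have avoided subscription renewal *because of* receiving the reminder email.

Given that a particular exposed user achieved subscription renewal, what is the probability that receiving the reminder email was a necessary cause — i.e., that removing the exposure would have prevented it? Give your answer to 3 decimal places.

Let p₁ = 0.668, p₀ = 0.397.
Under exogeneity and monotonicity, PN = (p₁ − p₀) / p₁.
PN = (0.668 − 0.397) / 0.668 = 0.271 / 0.668 ≈ 0.4057

PN ≈ 0.406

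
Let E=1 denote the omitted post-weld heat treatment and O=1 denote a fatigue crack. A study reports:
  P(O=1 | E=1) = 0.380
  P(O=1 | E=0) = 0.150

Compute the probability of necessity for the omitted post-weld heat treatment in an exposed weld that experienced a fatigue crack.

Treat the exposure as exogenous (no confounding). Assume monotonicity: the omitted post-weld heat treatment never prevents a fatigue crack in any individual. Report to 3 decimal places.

Let p₁ = 0.38, p₀ = 0.15.
Under exogeneity and monotonicity, PN = (p₁ − p₀) / p₁.
PN = (0.38 − 0.15) / 0.38 = 0.23 / 0.38 ≈ 0.6053

PN ≈ 0.605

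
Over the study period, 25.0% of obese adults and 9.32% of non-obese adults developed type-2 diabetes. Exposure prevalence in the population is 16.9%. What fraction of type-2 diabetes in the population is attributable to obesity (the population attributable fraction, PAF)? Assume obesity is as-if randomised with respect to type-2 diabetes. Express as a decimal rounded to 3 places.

PAF ≈ 0.221

p₁ = 0.25, p₀ = 0.0932.
Overall risk P(Y=1) = π·p₁ + (1−π)·p₀ = 0.169×0.25 + 0.831×0.0932 = 0.1197.
Under exogeneity, PAF = [P(Y=1) − p₀] / P(Y=1).
PAF = (0.1197 − 0.0932) / 0.1197 ≈ 0.2214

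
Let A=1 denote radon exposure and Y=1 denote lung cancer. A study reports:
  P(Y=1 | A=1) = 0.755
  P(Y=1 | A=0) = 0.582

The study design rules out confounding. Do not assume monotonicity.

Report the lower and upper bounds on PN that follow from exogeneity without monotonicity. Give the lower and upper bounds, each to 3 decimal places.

0.229 ≤ PN ≤ 0.554

Let p₁ = 0.755, p₀ = 0.582.
Under exogeneity alone the bounds on PN are max{0,(p₁−p₀)/p₁} ≤ PN ≤ min{1,(1−p₀)/p₁}.
  lower = (p₁ − p₀)/p₁ = 0.173 / 0.755 ≈ 0.2291
  upper = min{1, (1 − p₀)/p₁} = 0.418 / 0.755 ≈ 0.5536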